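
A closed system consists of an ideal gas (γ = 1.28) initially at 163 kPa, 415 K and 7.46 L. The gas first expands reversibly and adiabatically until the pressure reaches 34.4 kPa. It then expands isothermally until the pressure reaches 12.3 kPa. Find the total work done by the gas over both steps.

2140 J

n = P₁V₁/(RT₁) = 163×7.46/(8.314×415) = 0.352 mol.
Step 1 — Adiabatic: T₂/T₁ = (P₂/P₁)^((γ−1)/γ) ⇒ T₂ = 415×(0.211)^0.219 = 295 K; V₂ = 25.2 L.
ΔU = nCvΔT = 0.352×29.7×(295−415) = -1250 J.
Q = 0 for an adiabatic process, so W = −ΔU = 1250 J.
State after step 1: P = 34.4 kPa, V = 25.2 L, T = 295 K.
Step 2 — Isothermal: T stays 295 K; PV = const ⇒ V₂ = 70.3 L, P₂ = 12.3 kPa.
ΔU = 0 (ideal gas, T constant).
W = nRT ln(V₂/V₁) = 0.352×8.314×295×ln(2.80) = 890 J.
Q = ΔU + W = 890 J.
Net over both steps: W = 2140 J, Q = 890 J, ΔU = -1250 J.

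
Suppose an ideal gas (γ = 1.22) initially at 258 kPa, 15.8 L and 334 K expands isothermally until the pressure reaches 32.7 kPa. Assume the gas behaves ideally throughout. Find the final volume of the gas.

Isothermal: T stays 334 K; PV = const ⇒ V₂ = 125 L, P₂ = 32.7 kPa.

125 L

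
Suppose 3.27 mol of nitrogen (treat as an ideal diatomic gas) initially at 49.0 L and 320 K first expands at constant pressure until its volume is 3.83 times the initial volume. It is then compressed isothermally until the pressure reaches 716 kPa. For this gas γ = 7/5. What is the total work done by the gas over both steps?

-21800 J

P₁ = nRT₁/V₁ = 3.27×8.314×320/49.0 = 178 kPa.
Step 1 — Isobaric: P stays 178 kPa; V/T = const ⇒ T₂ = 1230 K, V₂ = 188 L.
W = PΔV = 178×(188−49.0) kPa·L = 24600 J.
ΔU = nCvΔT = 3.27×20.8×(1230−320) = 61600 J.
Q = ΔU + W = nCpΔT = 86200 J.
State after step 1: P = 178 kPa, V = 188 L, T = 1230 K.
Step 2 — Isothermal: T stays 1230 K; PV = const ⇒ V₂ = 46.5 L, P₂ = 716 kPa.
ΔU = 0 (ideal gas, T constant).
W = nRT ln(V₂/V₁) = 3.27×8.314×1230×ln(0.248) = -46500 J.
Q = ΔU + W = -46500 J.
Net over both steps: W = -21800 J, Q = 39700 J, ΔU = 61600 J.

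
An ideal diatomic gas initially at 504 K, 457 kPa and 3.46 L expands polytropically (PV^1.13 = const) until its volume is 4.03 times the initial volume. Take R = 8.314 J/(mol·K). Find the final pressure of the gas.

Polytropic n=1.13: T₂ = T₁(V₁/V₂)^(n−1) = 504×(0.248)^0.13 = 420 K; P₂ = P₁(V₁/V₂)^n = 94.6 kPa.

94.6 kPa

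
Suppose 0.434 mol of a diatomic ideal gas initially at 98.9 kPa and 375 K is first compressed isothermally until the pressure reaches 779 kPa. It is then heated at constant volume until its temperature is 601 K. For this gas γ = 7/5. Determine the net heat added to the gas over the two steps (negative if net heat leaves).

V₁ = nRT₁/P₁ = 0.434×8.314×375/98.9 = 13.7 L.
Step 1 — Isothermal: T stays 375 K; PV = const ⇒ V₂ = 1.74 L, P₂ = 779 kPa.
ΔU = 0 (ideal gas, T constant).
W = nRT ln(V₂/V₁) = 0.434×8.314×375×ln(0.127) = -2790 J.
Q = ΔU + W = -2790 J.
State after step 1: P = 779 kPa, V = 1.74 L, T = 375 K.
Step 2 — Isochoric: V stays 1.74 L; P/T = const ⇒ T₂ = 601 K, P₂ = 1250 kPa.
W = 0 (no volume change).
ΔU = nCvΔT = 0.434×20.8×(601−375) = 2040 J.
Q = ΔU = 2040 J.
Net over both steps: W = -2790 J, Q = -754 J, ΔU = 2040 J.

-754 J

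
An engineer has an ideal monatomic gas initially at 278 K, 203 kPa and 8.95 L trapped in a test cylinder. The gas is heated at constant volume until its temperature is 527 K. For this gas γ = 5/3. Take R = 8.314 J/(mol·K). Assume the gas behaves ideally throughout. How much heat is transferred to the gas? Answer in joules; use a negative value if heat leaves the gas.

2440 J

n = P₁V₁/(RT₁) = 203×8.95/(8.314×278) = 0.786 mol.
Isochoric: V stays 8.95 L; P/T = const ⇒ T₂ = 527 K, P₂ = 385 kPa.
W = 0 (no volume change).
ΔU = nCvΔT = 0.786×12.5×(527−278) = 2440 J.
Q = ΔU = 2440 J.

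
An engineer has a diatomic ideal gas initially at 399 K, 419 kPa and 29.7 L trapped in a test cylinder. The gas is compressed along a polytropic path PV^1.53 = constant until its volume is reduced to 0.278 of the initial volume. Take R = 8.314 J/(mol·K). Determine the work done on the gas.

22800 J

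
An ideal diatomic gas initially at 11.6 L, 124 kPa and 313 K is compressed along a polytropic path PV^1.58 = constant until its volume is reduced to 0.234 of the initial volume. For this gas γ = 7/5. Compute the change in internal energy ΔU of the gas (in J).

4750 J

n = P₁V₁/(RT₁) = 124×11.6/(8.314×313) = 0.553 mol.
Polytropic n=1.58: T₂ = T₁(V₁/V₂)^(n−1) = 313×(4.27)^0.58 = 727 K; P₂ = P₁(V₁/V₂)^n = 1230 kPa.
For an ideal gas ΔU = nCvΔT with Cv = (5/2)R = 20.8 J/(mol·K).
ΔU = 0.553×20.8×(727−313) = 4750 J.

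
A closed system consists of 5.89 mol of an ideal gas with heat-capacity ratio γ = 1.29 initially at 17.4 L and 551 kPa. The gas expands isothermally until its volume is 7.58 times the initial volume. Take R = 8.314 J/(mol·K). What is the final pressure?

72.7 kPa

T₁ = P₁V₁/(nR) = 551×17.4/(5.89×8.314) = 196 K.
Isothermal: T stays 196 K; PV = const ⇒ V₂ = 132 L, P₂ = 72.7 kPa.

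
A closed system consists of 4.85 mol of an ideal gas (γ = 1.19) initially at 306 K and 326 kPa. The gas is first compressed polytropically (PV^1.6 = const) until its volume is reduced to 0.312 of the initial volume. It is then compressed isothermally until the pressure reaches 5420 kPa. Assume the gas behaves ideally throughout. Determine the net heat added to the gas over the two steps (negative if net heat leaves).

V₁ = nRT₁/P₁ = 4.85×8.314×306/326 = 37.8 L.
Step 1 — Polytropic n=1.6: T₂ = T₁(V₁/V₂)^(n−1) = 306×(3.21)^0.60 = 616 K; P₂ = P₁(V₁/V₂)^n = 2100 kPa.
W = (P₁V₁−P₂V₂)/(n−1) = (326×37.8−2100×11.8)/0.60 = -20800 J.
ΔU = nCvΔT = 4.85×43.8×(616−306) = 65700 J.
Q = ΔU + W = 44900 J.
State after step 1: P = 2100 kPa, V = 11.8 L, T = 616 K.
Step 2 — Isothermal: T stays 616 K; PV = const ⇒ V₂ = 4.58 L, P₂ = 5420 kPa.
ΔU = 0 (ideal gas, T constant).
W = nRT ln(V₂/V₁) = 4.85×8.314×616×ln(0.388) = -23500 J.
Q = ΔU + W = -23500 J.
Net over both steps: W = -44300 J, Q = 21400 J, ΔU = 65700 J.

21400 J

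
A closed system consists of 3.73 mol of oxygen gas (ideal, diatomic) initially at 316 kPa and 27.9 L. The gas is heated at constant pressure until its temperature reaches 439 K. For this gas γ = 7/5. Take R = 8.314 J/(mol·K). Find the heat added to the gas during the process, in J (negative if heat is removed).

T₁ = P₁V₁/(nR) = 316×27.9/(3.73×8.314) = 284 K.
Isobaric: P stays 316 kPa; V/T = const ⇒ T₂ = 439 K, V₂ = 43.1 L.
W = PΔV = 316×(43.1−27.9) kPa·L = 4800 J.
ΔU = nCvΔT = 3.73×20.8×(439−284) = 12000 J.
Q = ΔU + W = nCpΔT = 16800 J.

16800 J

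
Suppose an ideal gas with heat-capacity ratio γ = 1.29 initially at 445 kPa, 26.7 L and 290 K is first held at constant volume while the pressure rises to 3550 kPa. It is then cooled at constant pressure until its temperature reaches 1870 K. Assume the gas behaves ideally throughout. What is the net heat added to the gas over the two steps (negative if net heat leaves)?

n = P₁V₁/(RT₁) = 445×26.7/(8.314×290) = 4.93 mol.
Step 1 — Isochoric: V stays 26.7 L; P/T = const ⇒ T₂ = 2310 K, P₂ = 3550 kPa.
W = 0 (no volume change).
ΔU = nCvΔT = 4.93×28.7×(2310−290) = 286000 J.
Q = ΔU = 286000 J.
State after step 1: P = 3550 kPa, V = 26.7 L, T = 2310 K.
Step 2 — Isobaric: P stays 3550 kPa; V/T = const ⇒ T₂ = 1870 K, V₂ = 21.6 L.
W = PΔV = 3550×(21.6−26.7) kPa·L = -18200 J.
ΔU = nCvΔT = 4.93×28.7×(1870−2310) = -62700 J.
Q = ΔU + W = nCpΔT = -80800 J.
Net over both steps: W = -18200 J, Q = 205000 J, ΔU = 223000 J.

205000 J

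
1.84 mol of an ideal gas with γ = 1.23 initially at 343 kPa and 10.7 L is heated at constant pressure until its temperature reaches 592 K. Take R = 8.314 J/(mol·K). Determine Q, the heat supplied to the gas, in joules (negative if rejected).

28800 J

T₁ = P₁V₁/(nR) = 343×10.7/(1.84×8.314) = 240 K.
Isobaric: P stays 343 kPa; V/T = const ⇒ T₂ = 592 K, V₂ = 26.4 L.
W = PΔV = 343×(26.4−10.7) kPa·L = 5390 J.
ΔU = nCvΔT = 1.84×36.1×(592−240) = 23400 J.
Q = ΔU + W = nCpΔT = 28800 J.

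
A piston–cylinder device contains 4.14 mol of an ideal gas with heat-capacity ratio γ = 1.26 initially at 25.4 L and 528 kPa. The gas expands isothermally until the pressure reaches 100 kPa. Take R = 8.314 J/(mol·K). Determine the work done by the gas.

22300 J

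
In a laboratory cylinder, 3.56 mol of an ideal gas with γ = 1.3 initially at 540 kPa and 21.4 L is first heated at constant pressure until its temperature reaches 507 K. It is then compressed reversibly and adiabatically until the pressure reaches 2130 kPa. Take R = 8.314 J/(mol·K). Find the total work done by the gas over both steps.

-15200 J

T₁ = P₁V₁/(nR) = 540×21.4/(3.56×8.314) = 390 K.
Step 1 — Isobaric: P stays 540 kPa; V/T = const ⇒ T₂ = 507 K, V₂ = 27.8 L.
W = PΔV = 540×(27.8−21.4) kPa·L = 3450 J.
ΔU = nCvΔT = 3.56×27.7×(507−390) = 11500 J.
Q = ΔU + W = nCpΔT = 15000 J.
State after step 1: P = 540 kPa, V = 27.8 L, T = 507 K.
Step 2 — Adiabatic: T₂/T₁ = (P₂/P₁)^((γ−1)/γ) ⇒ T₂ = 507×(3.94)^0.231 = 696 K; V₂ = 9.67 L.
ΔU = nCvΔT = 3.56×27.7×(696−507) = 18600 J.
Q = 0 for an adiabatic process, so W = −ΔU = -18600 J.
Net over both steps: W = -15200 J, Q = 15000 J, ΔU = 30100 J.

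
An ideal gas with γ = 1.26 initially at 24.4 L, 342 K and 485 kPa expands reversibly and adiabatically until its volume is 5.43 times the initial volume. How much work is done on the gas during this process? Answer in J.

-16200 J

n = P₁V₁/(RT₁) = 485×24.4/(8.314×342) = 4.16 mol.
Adiabatic: TV^(γ−1) = const ⇒ T₂ = 342×(0.184)^0.260 = 220 K; PV^γ = const ⇒ P₂ = 57.5 kPa.
ΔU = nCvΔT = 4.16×32.0×(220−342) = -16200 J.
Q = 0 for an adiabatic process, so W = −ΔU = 16200 J.
Work done on the gas = −W_by = -16200 J.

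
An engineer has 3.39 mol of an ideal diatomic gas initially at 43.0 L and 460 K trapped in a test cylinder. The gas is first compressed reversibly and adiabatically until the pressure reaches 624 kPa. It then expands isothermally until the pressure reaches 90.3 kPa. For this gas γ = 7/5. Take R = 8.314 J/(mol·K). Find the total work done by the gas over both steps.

23400 J

P₁ = nRT₁/V₁ = 3.39×8.314×460/43.0 = 302 kPa.
Step 1 — Adiabatic: T₂/T₁ = (P₂/P₁)^((γ−1)/γ) ⇒ T₂ = 460×(2.07)^0.286 = 566 K; V₂ = 25.6 L.
ΔU = nCvΔT = 3.39×20.8×(566−460) = 7490 J.
Q = 0 for an adiabatic process, so W = −ΔU = -7490 J.
State after step 1: P = 624 kPa, V = 25.6 L, T = 566 K.
Step 2 — Isothermal: T stays 566 K; PV = const ⇒ V₂ = 177 L, P₂ = 90.3 kPa.
ΔU = 0 (ideal gas, T constant).
W = nRT ln(V₂/V₁) = 3.39×8.314×566×ln(6.91) = 30900 J.
Q = ΔU + W = 30900 J.
Net over both steps: W = 23400 J, Q = 30900 J, ΔU = 7490 J.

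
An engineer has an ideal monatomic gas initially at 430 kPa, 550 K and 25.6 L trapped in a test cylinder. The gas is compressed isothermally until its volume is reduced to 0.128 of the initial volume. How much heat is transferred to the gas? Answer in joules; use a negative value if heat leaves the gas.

-22600 J

n = P₁V₁/(RT₁) = 430×25.6/(8.314×550) = 2.41 mol.
Isothermal: T stays 550 K; PV = const ⇒ V₂ = 3.28 L, P₂ = 3360 kPa.
ΔU = 0 (ideal gas, T constant).
W = nRT ln(V₂/V₁) = 2.41×8.314×550×ln(0.128) = -22600 J.
Q = ΔU + W = -22600 J.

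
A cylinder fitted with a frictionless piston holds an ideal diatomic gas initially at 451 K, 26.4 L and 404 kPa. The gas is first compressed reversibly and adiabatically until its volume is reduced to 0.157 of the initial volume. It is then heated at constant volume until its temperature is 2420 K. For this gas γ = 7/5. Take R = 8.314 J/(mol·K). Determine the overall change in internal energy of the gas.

116000 J

n = P₁V₁/(RT₁) = 404×26.4/(8.314×451) = 2.84 mol.
Step 1 — Adiabatic: TV^(γ−1) = const ⇒ T₂ = 451×(6.37)^0.400 = 946 K; PV^γ = const ⇒ P₂ = 5400 kPa.
ΔU = nCvΔT = 2.84×20.8×(946−451) = 29300 J.
Q = 0 for an adiabatic process, so W = −ΔU = -29300 J.
State after step 1: P = 5400 kPa, V = 4.14 L, T = 946 K.
Step 2 — Isochoric: V stays 4.14 L; P/T = const ⇒ T₂ = 2420 K, P₂ = 13800 kPa.
W = 0 (no volume change).
ΔU = nCvΔT = 2.84×20.8×(2420−946) = 87200 J.
Q = ΔU = 87200 J.
Net over both steps: W = -29300 J, Q = 87200 J, ΔU = 116000 J.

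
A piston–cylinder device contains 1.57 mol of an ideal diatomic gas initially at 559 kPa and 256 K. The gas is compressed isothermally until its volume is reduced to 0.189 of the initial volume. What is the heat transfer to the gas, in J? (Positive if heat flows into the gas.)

V₁ = nRT₁/P₁ = 1.57×8.314×256/559 = 5.98 L.
Isothermal: T stays 256 K; PV = const ⇒ V₂ = 1.13 L, P₂ = 2960 kPa.
ΔU = 0 (ideal gas, T constant).
W = nRT ln(V₂/V₁) = 1.57×8.314×256×ln(0.189) = -5570 J.
Q = ΔU + W = -5570 J.

-5570 J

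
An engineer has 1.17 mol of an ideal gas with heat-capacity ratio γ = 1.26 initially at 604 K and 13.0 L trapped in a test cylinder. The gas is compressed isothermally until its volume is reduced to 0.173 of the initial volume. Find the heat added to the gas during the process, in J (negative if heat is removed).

P₁ = nRT₁/V₁ = 1.17×8.314×604/13.0 = 452 kPa.
Isothermal: T stays 604 K; PV = const ⇒ V₂ = 2.25 L, P₂ = 2610 kPa.
ΔU = 0 (ideal gas, T constant).
W = nRT ln(V₂/V₁) = 1.17×8.314×604×ln(0.173) = -10300 J.
Q = ΔU + W = -10300 J.

-10300 J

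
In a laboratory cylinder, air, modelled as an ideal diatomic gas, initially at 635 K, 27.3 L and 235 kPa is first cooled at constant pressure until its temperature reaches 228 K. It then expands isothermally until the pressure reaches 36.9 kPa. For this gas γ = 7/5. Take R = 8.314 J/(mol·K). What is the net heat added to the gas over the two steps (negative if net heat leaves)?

n = P₁V₁/(RT₁) = 235×27.3/(8.314×635) = 1.22 mol.
Step 1 — Isobaric: P stays 235 kPa; V/T = const ⇒ T₂ = 228 K, V₂ = 9.80 L.
W = PΔV = 235×(9.80−27.3) kPa·L = -4110 J.
ΔU = nCvΔT = 1.22×20.8×(228−635) = -10300 J.
Q = ΔU + W = nCpΔT = -14400 J.
State after step 1: P = 235 kPa, V = 9.80 L, T = 228 K.
Step 2 — Isothermal: T stays 228 K; PV = const ⇒ V₂ = 62.4 L, P₂ = 36.9 kPa.
ΔU = 0 (ideal gas, T constant).
W = nRT ln(V₂/V₁) = 1.22×8.314×228×ln(6.37) = 4260 J.
Q = ΔU + W = 4260 J.
Net over both steps: W = 153 J, Q = -10100 J, ΔU = -10300 J.

-10100 J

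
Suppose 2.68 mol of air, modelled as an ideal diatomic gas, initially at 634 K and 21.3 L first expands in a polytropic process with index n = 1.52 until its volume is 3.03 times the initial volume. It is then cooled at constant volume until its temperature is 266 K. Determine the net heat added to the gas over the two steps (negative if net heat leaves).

P₁ = nRT₁/V₁ = 2.68×8.314×634/21.3 = 663 kPa.
Step 1 — Polytropic n=1.52: T₂ = T₁(V₁/V₂)^(n−1) = 634×(0.330)^0.52 = 356 K; P₂ = P₁(V₁/V₂)^n = 123 kPa.
W = (P₁V₁−P₂V₂)/(n−1) = (663×21.3−123×64.5)/0.52 = 11900 J.
ΔU = nCvΔT = 2.68×20.8×(356−634) = -15500 J.
Q = ΔU + W = -3570 J.
State after step 1: P = 123 kPa, V = 64.5 L, T = 356 K.
Step 2 — Isochoric: V stays 64.5 L; P/T = const ⇒ T₂ = 266 K, P₂ = 91.8 kPa.
W = 0 (no volume change).
ΔU = nCvΔT = 2.68×20.8×(266−356) = -5030 J.
Q = ΔU = -5030 J.
Net over both steps: W = 11900 J, Q = -8600 J, ΔU = -20500 J.

-8600 J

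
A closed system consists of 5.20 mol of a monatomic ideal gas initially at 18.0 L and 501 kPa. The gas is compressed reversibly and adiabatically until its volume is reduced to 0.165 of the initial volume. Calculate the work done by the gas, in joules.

-31400 J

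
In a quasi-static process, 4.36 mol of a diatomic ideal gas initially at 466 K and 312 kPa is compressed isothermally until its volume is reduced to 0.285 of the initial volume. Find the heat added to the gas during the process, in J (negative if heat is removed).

V₁ = nRT₁/P₁ = 4.36×8.314×466/312 = 54.1 L.
Isothermal: T stays 466 K; PV = const ⇒ V₂ = 15.4 L, P₂ = 1090 kPa.
ΔU = 0 (ideal gas, T constant).
W = nRT ln(V₂/V₁) = 4.36×8.314×466×ln(0.285) = -21200 J.
Q = ΔU + W = -21200 J.

-21200 J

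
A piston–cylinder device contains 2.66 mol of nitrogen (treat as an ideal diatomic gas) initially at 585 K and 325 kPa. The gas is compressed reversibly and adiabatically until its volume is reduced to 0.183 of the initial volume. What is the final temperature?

V₁ = nRT₁/P₁ = 2.66×8.314×585/325 = 39.8 L.
Adiabatic: TV^(γ−1) = const ⇒ T₂ = 585×(5.46)^0.400 = 1150 K; PV^γ = const ⇒ P₂ = 3500 kPa.

1150 K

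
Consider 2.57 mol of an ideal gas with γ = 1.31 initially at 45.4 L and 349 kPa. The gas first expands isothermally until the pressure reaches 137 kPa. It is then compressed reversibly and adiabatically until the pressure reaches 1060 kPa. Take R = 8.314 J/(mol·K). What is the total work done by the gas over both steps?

T₁ = P₁V₁/(nR) = 349×45.4/(2.57×8.314) = 742 K.
Step 1 — Isothermal: T stays 742 K; PV = const ⇒ V₂ = 116 L, P₂ = 137 kPa.
ΔU = 0 (ideal gas, T constant).
W = nRT ln(V₂/V₁) = 2.57×8.314×742×ln(2.55) = 14800 J.
Q = ΔU + W = 14800 J.
State after step 1: P = 137 kPa, V = 116 L, T = 742 K.
Step 2 — Adiabatic: T₂/T₁ = (P₂/P₁)^((γ−1)/γ) ⇒ T₂ = 742×(7.74)^0.237 = 1200 K; V₂ = 24.3 L.
ΔU = nCvΔT = 2.57×26.8×(1200−742) = 31800 J.
Q = 0 for an adiabatic process, so W = −ΔU = -31800 J.
Net over both steps: W = -17000 J, Q = 14800 J, ΔU = 31800 J.

-17000 J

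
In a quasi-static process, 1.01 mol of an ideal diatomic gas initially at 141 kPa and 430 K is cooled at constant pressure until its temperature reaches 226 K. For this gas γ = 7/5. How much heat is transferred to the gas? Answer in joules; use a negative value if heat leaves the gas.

V₁ = nRT₁/P₁ = 1.01×8.314×430/141 = 25.6 L.
Isobaric: P stays 141 kPa; V/T = const ⇒ T₂ = 226 K, V₂ = 13.5 L.
W = PΔV = 141×(13.5−25.6) kPa·L = -1710 J.
ΔU = nCvΔT = 1.01×20.8×(226−430) = -4280 J.
Q = ΔU + W = nCpΔT = -6000 J.

-6000 J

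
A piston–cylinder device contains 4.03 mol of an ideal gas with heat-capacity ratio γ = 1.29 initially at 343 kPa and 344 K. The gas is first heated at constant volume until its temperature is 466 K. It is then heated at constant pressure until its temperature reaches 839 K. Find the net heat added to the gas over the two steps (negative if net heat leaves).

69700 J

V₁ = nRT₁/P₁ = 4.03×8.314×344/343 = 33.6 L.
Step 1 — Isochoric: V stays 33.6 L; P/T = const ⇒ T₂ = 466 K, P₂ = 465 kPa.
W = 0 (no volume change).
ΔU = nCvΔT = 4.03×28.7×(466−344) = 14100 J.
Q = ΔU = 14100 J.
State after step 1: P = 465 kPa, V = 33.6 L, T = 466 K.
Step 2 — Isobaric: P stays 465 kPa; V/T = const ⇒ T₂ = 839 K, V₂ = 60.5 L.
W = PΔV = 465×(60.5−33.6) kPa·L = 12500 J.
ΔU = nCvΔT = 4.03×28.7×(839−466) = 43100 J.
Q = ΔU + W = nCpΔT = 55600 J.
Net over both steps: W = 12500 J, Q = 69700 J, ΔU = 57200 J.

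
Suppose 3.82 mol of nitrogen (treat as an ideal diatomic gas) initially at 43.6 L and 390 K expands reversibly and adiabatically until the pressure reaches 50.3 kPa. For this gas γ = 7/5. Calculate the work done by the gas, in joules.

P₁ = nRT₁/V₁ = 3.82×8.314×390/43.6 = 284 kPa.
Adiabatic: T₂/T₁ = (P₂/P₁)^((γ−1)/γ) ⇒ T₂ = 390×(0.177)^0.286 = 238 K; V₂ = 150 L.
ΔU = nCvΔT = 3.82×20.8×(238−390) = -12100 J.
Q = 0 for an adiabatic process, so W = −ΔU = 12100 J.

12100 J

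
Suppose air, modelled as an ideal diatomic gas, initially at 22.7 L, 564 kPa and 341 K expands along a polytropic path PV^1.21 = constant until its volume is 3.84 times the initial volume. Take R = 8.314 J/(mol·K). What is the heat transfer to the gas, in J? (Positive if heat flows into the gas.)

7130 J

n = P₁V₁/(RT₁) = 564×22.7/(8.314×341) = 4.52 mol.
Polytropic n=1.21: T₂ = T₁(V₁/V₂)^(n−1) = 341×(0.260)^0.21 = 257 K; P₂ = P₁(V₁/V₂)^n = 111 kPa.
W = (P₁V₁−P₂V₂)/(n−1) = (564×22.7−111×87.2)/0.21 = 15000 J.
ΔU = nCvΔT = 4.52×20.8×(257−341) = -7880 J.
Q = ΔU + W = 7130 J.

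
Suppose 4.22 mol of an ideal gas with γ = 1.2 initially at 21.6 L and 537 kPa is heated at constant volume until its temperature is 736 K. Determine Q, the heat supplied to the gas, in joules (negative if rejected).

71100 J

T₁ = P₁V₁/(nR) = 537×21.6/(4.22×8.314) = 331 K.
Isochoric: V stays 21.6 L; P/T = const ⇒ T₂ = 736 K, P₂ = 1200 kPa.
W = 0 (no volume change).
ΔU = nCvΔT = 4.22×41.6×(736−331) = 71100 J.
Q = ΔU = 71100 J.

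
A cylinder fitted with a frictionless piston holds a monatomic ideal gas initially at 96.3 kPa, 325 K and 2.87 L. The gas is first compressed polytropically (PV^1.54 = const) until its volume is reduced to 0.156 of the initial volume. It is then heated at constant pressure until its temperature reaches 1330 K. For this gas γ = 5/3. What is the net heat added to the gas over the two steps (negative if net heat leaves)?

775 J

n = P₁V₁/(RT₁) = 96.3×2.87/(8.314×325) = 0.102 mol.
Step 1 — Polytropic n=1.54: T₂ = T₁(V₁/V₂)^(n−1) = 325×(6.41)^0.54 = 886 K; P₂ = P₁(V₁/V₂)^n = 1680 kPa.
W = (P₁V₁−P₂V₂)/(n−1) = (96.3×2.87−1680×0.448)/0.54 = -884 J.
ΔU = nCvΔT = 0.102×12.5×(886−325) = 716 J.
Q = ΔU + W = -168 J.
State after step 1: P = 1680 kPa, V = 0.448 L, T = 886 K.
Step 2 — Isobaric: P stays 1680 kPa; V/T = const ⇒ T₂ = 1330 K, V₂ = 0.672 L.
W = PΔV = 1680×(0.672−0.448) kPa·L = 377 J.
ΔU = nCvΔT = 0.102×12.5×(1330−886) = 566 J.
Q = ΔU + W = nCpΔT = 943 J.
Net over both steps: W = -507 J, Q = 775 J, ΔU = 1280 J.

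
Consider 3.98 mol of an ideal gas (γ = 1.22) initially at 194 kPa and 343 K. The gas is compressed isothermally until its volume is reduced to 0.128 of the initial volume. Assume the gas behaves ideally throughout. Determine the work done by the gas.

V₁ = nRT₁/P₁ = 3.98×8.314×343/194 = 58.5 L.
Isothermal: T stays 343 K; PV = const ⇒ V₂ = 7.49 L, P₂ = 1520 kPa.
W = nRT ln(V₂/V₁) = 3.98×8.314×343×ln(0.128) = -23300 J.

-23300 J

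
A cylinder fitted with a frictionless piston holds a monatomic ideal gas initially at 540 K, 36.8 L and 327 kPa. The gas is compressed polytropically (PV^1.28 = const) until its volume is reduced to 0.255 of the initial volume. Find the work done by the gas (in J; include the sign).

-20000 J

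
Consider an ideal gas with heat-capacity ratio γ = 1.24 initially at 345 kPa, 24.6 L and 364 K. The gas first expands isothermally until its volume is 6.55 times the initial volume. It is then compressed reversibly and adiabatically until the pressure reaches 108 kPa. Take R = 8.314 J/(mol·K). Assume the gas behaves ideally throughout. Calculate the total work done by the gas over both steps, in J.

10700 J

n = P₁V₁/(RT₁) = 345×24.6/(8.314×364) = 2.80 mol.
Step 1 — Isothermal: T stays 364 K; PV = const ⇒ V₂ = 161 L, P₂ = 52.7 kPa.
ΔU = 0 (ideal gas, T constant).
W = nRT ln(V₂/V₁) = 2.80×8.314×364×ln(6.55) = 16000 J.
Q = ΔU + W = 16000 J.
State after step 1: P = 52.7 kPa, V = 161 L, T = 364 K.
Step 2 — Adiabatic: T₂/T₁ = (P₂/P₁)^((γ−1)/γ) ⇒ T₂ = 364×(2.05)^0.194 = 418 K; V₂ = 90.3 L.
ΔU = nCvΔT = 2.80×34.6×(418−364) = 5270 J.
Q = 0 for an adiabatic process, so W = −ΔU = -5270 J.
Net over both steps: W = 10700 J, Q = 16000 J, ΔU = 5270 J.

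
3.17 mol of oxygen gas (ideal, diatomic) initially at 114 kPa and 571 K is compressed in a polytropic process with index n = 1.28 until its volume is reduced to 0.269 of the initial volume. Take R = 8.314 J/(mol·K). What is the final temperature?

V₁ = nRT₁/P₁ = 3.17×8.314×571/114 = 132 L.
Polytropic n=1.28: T₂ = T₁(V₁/V₂)^(n−1) = 571×(3.72)^0.28 = 825 K; P₂ = P₁(V₁/V₂)^n = 612 kPa.

825 K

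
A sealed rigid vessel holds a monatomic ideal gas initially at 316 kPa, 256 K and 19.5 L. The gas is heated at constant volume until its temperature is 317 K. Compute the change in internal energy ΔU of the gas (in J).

2200 J

n = P₁V₁/(RT₁) = 316×19.5/(8.314×256) = 2.90 mol.
Isochoric: V stays 19.5 L; P/T = const ⇒ T₂ = 317 K, P₂ = 391 kPa.
For an ideal gas ΔU = nCvΔT with Cv = (3/2)R = 12.5 J/(mol·K).
ΔU = 2.90×12.5×(317−256) = 2200 J.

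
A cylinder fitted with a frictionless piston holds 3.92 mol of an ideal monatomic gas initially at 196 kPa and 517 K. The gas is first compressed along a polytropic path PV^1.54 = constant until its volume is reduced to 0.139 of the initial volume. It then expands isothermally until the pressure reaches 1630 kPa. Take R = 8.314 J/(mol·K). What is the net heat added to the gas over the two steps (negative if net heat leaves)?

V₁ = nRT₁/P₁ = 3.92×8.314×517/196 = 86.0 L.
Step 1 — Polytropic n=1.54: T₂ = T₁(V₁/V₂)^(n−1) = 517×(7.19)^0.54 = 1500 K; P₂ = P₁(V₁/V₂)^n = 4090 kPa.
W = (P₁V₁−P₂V₂)/(n−1) = (196×86.0−4090×11.9)/0.54 = -59400 J.
ΔU = nCvΔT = 3.92×12.5×(1500−517) = 48100 J.
Q = ΔU + W = -11300 J.
State after step 1: P = 4090 kPa, V = 11.9 L, T = 1500 K.
Step 2 — Isothermal: T stays 1500 K; PV = const ⇒ V₂ = 30.0 L, P₂ = 1630 kPa.
ΔU = 0 (ideal gas, T constant).
W = nRT ln(V₂/V₁) = 3.92×8.314×1500×ln(2.51) = 45000 J.
Q = ΔU + W = 45000 J.
Net over both steps: W = -14300 J, Q = 33700 J, ΔU = 48100 J.

33700 J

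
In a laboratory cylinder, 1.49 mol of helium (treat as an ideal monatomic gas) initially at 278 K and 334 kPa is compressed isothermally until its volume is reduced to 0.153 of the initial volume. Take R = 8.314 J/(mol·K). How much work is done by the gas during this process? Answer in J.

-6470 J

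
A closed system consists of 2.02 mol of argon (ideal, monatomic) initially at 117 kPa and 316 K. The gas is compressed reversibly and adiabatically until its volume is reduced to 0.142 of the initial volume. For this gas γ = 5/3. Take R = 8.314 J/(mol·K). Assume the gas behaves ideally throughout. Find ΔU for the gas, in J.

21300 J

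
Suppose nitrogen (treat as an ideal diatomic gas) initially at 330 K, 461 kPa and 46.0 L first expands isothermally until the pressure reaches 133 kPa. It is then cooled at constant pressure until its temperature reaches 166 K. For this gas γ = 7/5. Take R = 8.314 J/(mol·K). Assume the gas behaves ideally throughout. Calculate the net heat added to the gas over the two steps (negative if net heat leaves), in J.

-10500 J

n = P₁V₁/(RT₁) = 461×46.0/(8.314×330) = 7.73 mol.
Step 1 — Isothermal: T stays 330 K; PV = const ⇒ V₂ = 159 L, P₂ = 133 kPa.
ΔU = 0 (ideal gas, T constant).
W = nRT ln(V₂/V₁) = 7.73×8.314×330×ln(3.47) = 26400 J.
Q = ΔU + W = 26400 J.
State after step 1: P = 133 kPa, V = 159 L, T = 330 K.
Step 2 — Isobaric: P stays 133 kPa; V/T = const ⇒ T₂ = 166 K, V₂ = 80.2 L.
W = PΔV = 133×(80.2−159) kPa·L = -10500 J.
ΔU = nCvΔT = 7.73×20.8×(166−330) = -26300 J.
Q = ΔU + W = nCpΔT = -36900 J.
Net over both steps: W = 15800 J, Q = -10500 J, ΔU = -26300 J.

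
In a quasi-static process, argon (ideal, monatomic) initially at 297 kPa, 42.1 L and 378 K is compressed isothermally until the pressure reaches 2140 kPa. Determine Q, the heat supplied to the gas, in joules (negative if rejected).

-24700 J

n = P₁V₁/(RT₁) = 297×42.1/(8.314×378) = 3.98 mol.
Isothermal: T stays 378 K; PV = const ⇒ V₂ = 5.84 L, P₂ = 2140 kPa.
ΔU = 0 (ideal gas, T constant).
W = nRT ln(V₂/V₁) = 3.98×8.314×378×ln(0.139) = -24700 J.
Q = ΔU + W = -24700 J.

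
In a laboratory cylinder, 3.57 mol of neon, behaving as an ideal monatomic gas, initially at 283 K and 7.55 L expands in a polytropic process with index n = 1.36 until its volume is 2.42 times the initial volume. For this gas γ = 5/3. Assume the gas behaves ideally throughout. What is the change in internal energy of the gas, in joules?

-3430 J

P₁ = nRT₁/V₁ = 3.57×8.314×283/7.55 = 1110 kPa.
Polytropic n=1.36: T₂ = T₁(V₁/V₂)^(n−1) = 283×(0.413)^0.36 = 206 K; P₂ = P₁(V₁/V₂)^n = 334 kPa.
For an ideal gas ΔU = nCvΔT with Cv = (3/2)R = 12.5 J/(mol·K).
ΔU = 3.57×12.5×(206−283) = -3430 J.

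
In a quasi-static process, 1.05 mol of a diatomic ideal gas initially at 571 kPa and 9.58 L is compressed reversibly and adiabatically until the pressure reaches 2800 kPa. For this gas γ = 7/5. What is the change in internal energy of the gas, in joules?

T₁ = P₁V₁/(nR) = 571×9.58/(1.05×8.314) = 627 K.
Adiabatic: T₂/T₁ = (P₂/P₁)^((γ−1)/γ) ⇒ T₂ = 627×(4.90)^0.286 = 987 K; V₂ = 3.08 L.
For an ideal gas ΔU = nCvΔT with Cv = (5/2)R = 20.8 J/(mol·K).
ΔU = 1.05×20.8×(987−627) = 7860 J.

7860 J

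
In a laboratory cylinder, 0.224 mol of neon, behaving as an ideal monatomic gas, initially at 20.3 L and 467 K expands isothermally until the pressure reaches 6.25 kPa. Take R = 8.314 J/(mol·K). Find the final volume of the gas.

P₁ = nRT₁/V₁ = 0.224×8.314×467/20.3 = 42.8 kPa.
Isothermal: T stays 467 K; PV = const ⇒ V₂ = 139 L, P₂ = 6.25 kPa.

139 L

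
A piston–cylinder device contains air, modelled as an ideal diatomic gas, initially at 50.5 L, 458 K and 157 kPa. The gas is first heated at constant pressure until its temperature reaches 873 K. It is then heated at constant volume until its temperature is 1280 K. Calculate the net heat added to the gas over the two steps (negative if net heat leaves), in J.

n = P₁V₁/(RT₁) = 157×50.5/(8.314×458) = 2.08 mol.
Step 1 — Isobaric: P stays 157 kPa; V/T = const ⇒ T₂ = 873 K, V₂ = 96.3 L.
W = PΔV = 157×(96.3−50.5) kPa·L = 7180 J.
ΔU = nCvΔT = 2.08×20.8×(873−458) = 18000 J.
Q = ΔU + W = nCpΔT = 25100 J.
State after step 1: P = 157 kPa, V = 96.3 L, T = 873 K.
Step 2 — Isochoric: V stays 96.3 L; P/T = const ⇒ T₂ = 1280 K, P₂ = 230 kPa.
W = 0 (no volume change).
ΔU = nCvΔT = 2.08×20.8×(1280−873) = 17600 J.
Q = ΔU = 17600 J.
Net over both steps: W = 7180 J, Q = 42800 J, ΔU = 35600 J.

42800 J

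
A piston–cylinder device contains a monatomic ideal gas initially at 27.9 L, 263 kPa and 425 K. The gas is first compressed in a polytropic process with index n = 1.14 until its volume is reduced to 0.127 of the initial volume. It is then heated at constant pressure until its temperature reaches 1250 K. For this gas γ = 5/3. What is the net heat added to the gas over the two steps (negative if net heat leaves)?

15600 J

n = P₁V₁/(RT₁) = 263×27.9/(8.314×425) = 2.08 mol.
Step 1 — Polytropic n=1.14: T₂ = T₁(V₁/V₂)^(n−1) = 425×(7.87)^0.14 = 567 K; P₂ = P₁(V₁/V₂)^n = 2760 kPa.
W = (P₁V₁−P₂V₂)/(n−1) = (263×27.9−2760×3.54)/0.14 = -17600 J.
ΔU = nCvΔT = 2.08×12.5×(567−425) = 3690 J.
Q = ΔU + W = -13900 J.
State after step 1: P = 2760 kPa, V = 3.54 L, T = 567 K.
Step 2 — Isobaric: P stays 2760 kPa; V/T = const ⇒ T₂ = 1250 K, V₂ = 7.81 L.
W = PΔV = 2760×(7.81−3.54) kPa·L = 11800 J.
ΔU = nCvΔT = 2.08×12.5×(1250−567) = 17700 J.
Q = ΔU + W = nCpΔT = 29500 J.
Net over both steps: W = -5770 J, Q = 15600 J, ΔU = 21400 J.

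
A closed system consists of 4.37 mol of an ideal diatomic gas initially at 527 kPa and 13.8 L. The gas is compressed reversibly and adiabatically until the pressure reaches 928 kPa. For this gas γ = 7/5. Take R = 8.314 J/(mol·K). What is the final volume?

T₁ = P₁V₁/(nR) = 527×13.8/(4.37×8.314) = 200 K.
Adiabatic: T₂/T₁ = (P₂/P₁)^((γ−1)/γ) ⇒ T₂ = 200×(1.76)^0.286 = 235 K; V₂ = 9.21 L.

9.21 L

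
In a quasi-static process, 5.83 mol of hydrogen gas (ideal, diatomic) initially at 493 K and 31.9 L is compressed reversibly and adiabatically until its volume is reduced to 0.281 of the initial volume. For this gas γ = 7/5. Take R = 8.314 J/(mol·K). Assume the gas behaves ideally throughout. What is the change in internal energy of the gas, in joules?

P₁ = nRT₁/V₁ = 5.83×8.314×493/31.9 = 749 kPa.
Adiabatic: TV^(γ−1) = const ⇒ T₂ = 493×(3.56)^0.400 = 819 K; PV^γ = const ⇒ P₂ = 4430 kPa.
For an ideal gas ΔU = nCvΔT with Cv = (5/2)R = 20.8 J/(mol·K).
ΔU = 5.83×20.8×(819−493) = 39500 J.

39500 J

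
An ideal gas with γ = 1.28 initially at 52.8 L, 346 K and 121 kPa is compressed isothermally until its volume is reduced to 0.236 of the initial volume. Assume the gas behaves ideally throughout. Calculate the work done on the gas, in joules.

n = P₁V₁/(RT₁) = 121×52.8/(8.314×346) = 2.22 mol.
Isothermal: T stays 346 K; PV = const ⇒ V₂ = 12.5 L, P₂ = 513 kPa.
W = nRT ln(V₂/V₁) = 2.22×8.314×346×ln(0.236) = -9220 J.
Work done on the gas = −W_by = 9220 J.

9220 J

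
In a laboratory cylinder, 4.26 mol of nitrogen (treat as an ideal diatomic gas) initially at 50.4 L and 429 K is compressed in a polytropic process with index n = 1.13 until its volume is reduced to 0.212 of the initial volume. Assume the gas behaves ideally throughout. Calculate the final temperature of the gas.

P₁ = nRT₁/V₁ = 4.26×8.314×429/50.4 = 301 kPa.
Polytropic n=1.13: T₂ = T₁(V₁/V₂)^(n−1) = 429×(4.72)^0.13 = 525 K; P₂ = P₁(V₁/V₂)^n = 1740 kPa.

525 K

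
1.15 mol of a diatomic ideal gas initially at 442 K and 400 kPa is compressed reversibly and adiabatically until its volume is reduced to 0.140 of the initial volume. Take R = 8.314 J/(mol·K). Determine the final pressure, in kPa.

6270 kPa

V₁ = nRT₁/P₁ = 1.15×8.314×442/400 = 10.6 L.
Adiabatic: TV^(γ−1) = const ⇒ T₂ = 442×(7.14)^0.400 = 970 K; PV^γ = const ⇒ P₂ = 6270 kPa.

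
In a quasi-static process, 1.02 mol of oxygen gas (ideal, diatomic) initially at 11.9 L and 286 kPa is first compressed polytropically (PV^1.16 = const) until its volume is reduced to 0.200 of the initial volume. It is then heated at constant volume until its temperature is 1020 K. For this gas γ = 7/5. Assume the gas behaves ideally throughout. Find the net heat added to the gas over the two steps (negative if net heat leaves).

T₁ = P₁V₁/(nR) = 286×11.9/(1.02×8.314) = 401 K.
Step 1 — Polytropic n=1.16: T₂ = T₁(V₁/V₂)^(n−1) = 401×(5.00)^0.16 = 519 K; P₂ = P₁(V₁/V₂)^n = 1850 kPa.
W = (P₁V₁−P₂V₂)/(n−1) = (286×11.9−1850×2.38)/0.16 = -6250 J.
ΔU = nCvΔT = 1.02×20.8×(519−401) = 2500 J.
Q = ΔU + W = -3750 J.
State after step 1: P = 1850 kPa, V = 2.38 L, T = 519 K.
Step 2 — Isochoric: V stays 2.38 L; P/T = const ⇒ T₂ = 1020 K, P₂ = 3630 kPa.
W = 0 (no volume change).
ΔU = nCvΔT = 1.02×20.8×(1020−519) = 10600 J.
Q = ΔU = 10600 J.
Net over both steps: W = -6250 J, Q = 6870 J, ΔU = 13100 J.

6870 J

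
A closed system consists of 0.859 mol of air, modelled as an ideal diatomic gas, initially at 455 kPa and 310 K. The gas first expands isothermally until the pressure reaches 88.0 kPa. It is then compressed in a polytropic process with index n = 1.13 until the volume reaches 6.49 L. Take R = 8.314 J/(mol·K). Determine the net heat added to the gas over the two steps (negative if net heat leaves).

1420 J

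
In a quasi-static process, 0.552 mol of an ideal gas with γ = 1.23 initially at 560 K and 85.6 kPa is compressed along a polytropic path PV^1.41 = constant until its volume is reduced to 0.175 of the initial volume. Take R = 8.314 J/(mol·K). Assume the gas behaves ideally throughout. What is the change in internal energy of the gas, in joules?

11700 J

V₁ = nRT₁/P₁ = 0.552×8.314×560/85.6 = 30.0 L.
Polytropic n=1.41: T₂ = T₁(V₁/V₂)^(n−1) = 560×(5.71)^0.41 = 1140 K; P₂ = P₁(V₁/V₂)^n = 1000 kPa.
For an ideal gas ΔU = nCvΔT with Cv = R/(γ−1) = 36.1 J/(mol·K).
ΔU = 0.552×36.1×(1140−560) = 11700 J.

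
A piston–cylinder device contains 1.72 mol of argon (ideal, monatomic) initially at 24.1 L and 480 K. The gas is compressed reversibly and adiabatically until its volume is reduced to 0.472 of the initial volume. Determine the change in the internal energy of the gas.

P₁ = nRT₁/V₁ = 1.72×8.314×480/24.1 = 285 kPa.
Adiabatic: TV^(γ−1) = const ⇒ T₂ = 480×(2.12)^0.667 = 792 K; PV^γ = const ⇒ P₂ = 995 kPa.
For an ideal gas ΔU = nCvΔT with Cv = (3/2)R = 12.5 J/(mol·K).
ΔU = 1.72×12.5×(792−480) = 6690 J.

6690 J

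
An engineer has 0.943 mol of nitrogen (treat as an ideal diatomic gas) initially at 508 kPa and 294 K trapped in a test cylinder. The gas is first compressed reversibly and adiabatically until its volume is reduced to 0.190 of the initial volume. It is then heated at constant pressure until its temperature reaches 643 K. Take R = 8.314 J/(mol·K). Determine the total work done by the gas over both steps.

-4870 J

V₁ = nRT₁/P₁ = 0.943×8.314×294/508 = 4.54 L.
Step 1 — Adiabatic: TV^(γ−1) = const ⇒ T₂ = 294×(5.26)^0.400 = 571 K; PV^γ = const ⇒ P₂ = 5200 kPa.
ΔU = nCvΔT = 0.943×20.8×(571−294) = 5430 J.
Q = 0 for an adiabatic process, so W = −ΔU = -5430 J.
State after step 1: P = 5200 kPa, V = 0.862 L, T = 571 K.
Step 2 — Isobaric: P stays 5200 kPa; V/T = const ⇒ T₂ = 643 K, V₂ = 0.970 L.
W = PΔV = 5200×(0.970−0.862) kPa·L = 562 J.
ΔU = nCvΔT = 0.943×20.8×(643−571) = 1410 J.
Q = ΔU + W = nCpΔT = 1970 J.
Net over both steps: W = -4870 J, Q = 1970 J, ΔU = 6840 J.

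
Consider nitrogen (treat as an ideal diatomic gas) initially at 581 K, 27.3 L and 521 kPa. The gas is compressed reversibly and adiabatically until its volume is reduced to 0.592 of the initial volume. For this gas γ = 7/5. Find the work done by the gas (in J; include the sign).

n = P₁V₁/(RT₁) = 521×27.3/(8.314×581) = 2.94 mol.
Adiabatic: TV^(γ−1) = const ⇒ T₂ = 581×(1.69)^0.400 = 717 K; PV^γ = const ⇒ P₂ = 1090 kPa.
ΔU = nCvΔT = 2.94×20.8×(717−581) = 8300 J.
Q = 0 for an adiabatic process, so W = −ΔU = -8300 J.

-8300 J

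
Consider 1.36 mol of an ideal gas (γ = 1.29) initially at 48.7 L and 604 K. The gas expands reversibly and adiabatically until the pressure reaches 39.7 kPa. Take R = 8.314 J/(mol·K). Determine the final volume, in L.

P₁ = nRT₁/V₁ = 1.36×8.314×604/48.7 = 140 kPa.
Adiabatic: T₂/T₁ = (P₂/P₁)^((γ−1)/γ) ⇒ T₂ = 604×(0.283)^0.225 = 455 K; V₂ = 130 L.

130 L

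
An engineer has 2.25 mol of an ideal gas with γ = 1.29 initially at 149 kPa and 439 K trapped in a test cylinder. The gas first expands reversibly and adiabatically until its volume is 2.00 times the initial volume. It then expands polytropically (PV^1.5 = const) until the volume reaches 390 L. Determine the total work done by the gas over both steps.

V₁ = nRT₁/P₁ = 2.25×8.314×439/149 = 55.1 L.
Step 1 — Adiabatic: TV^(γ−1) = const ⇒ T₂ = 439×(0.500)^0.290 = 359 K; PV^γ = const ⇒ P₂ = 60.9 kPa.
ΔU = nCvΔT = 2.25×28.7×(359−439) = -5160 J.
Q = 0 for an adiabatic process, so W = −ΔU = 5160 J.
State after step 1: P = 60.9 kPa, V = 110 L, T = 359 K.
Step 2 — Polytropic n=1.5: T₂ = T₁(V₁/V₂)^(n−1) = 359×(0.283)^0.50 = 191 K; P₂ = P₁(V₁/V₂)^n = 9.16 kPa.
W = (P₁V₁−P₂V₂)/(n−1) = (60.9×110−9.16×390)/0.50 = 6290 J.
ΔU = nCvΔT = 2.25×28.7×(191−359) = -10800 J.
Q = ΔU + W = -4560 J.
Net over both steps: W = 11400 J, Q = -4560 J, ΔU = -16000 J.

11400 J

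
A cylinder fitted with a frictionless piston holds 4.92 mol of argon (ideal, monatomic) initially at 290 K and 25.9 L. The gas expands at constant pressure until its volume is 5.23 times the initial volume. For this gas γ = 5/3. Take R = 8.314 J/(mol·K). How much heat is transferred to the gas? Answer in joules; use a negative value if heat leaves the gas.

P₁ = nRT₁/V₁ = 4.92×8.314×290/25.9 = 458 kPa.
Isobaric: P stays 458 kPa; V/T = const ⇒ T₂ = 1520 K, V₂ = 135 L.
W = PΔV = 458×(135−25.9) kPa·L = 50200 J.
ΔU = nCvΔT = 4.92×12.5×(1520−290) = 75300 J.
Q = ΔU + W = nCpΔT = 125000 J.

125000 J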